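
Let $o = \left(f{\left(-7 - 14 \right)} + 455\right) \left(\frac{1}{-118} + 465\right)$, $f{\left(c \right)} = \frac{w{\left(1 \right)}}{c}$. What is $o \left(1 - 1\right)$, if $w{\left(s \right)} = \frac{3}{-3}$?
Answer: $0$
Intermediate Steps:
$w{\left(s \right)} = -1$ ($w{\left(s \right)} = 3 \left(- \frac{1}{3}\right) = -1$)
$f{\left(c \right)} = - \frac{1}{c}$
$o = \frac{262164082}{1239}$ ($o = \left(- \frac{1}{-7 - 14} + 455\right) \left(\frac{1}{-118} + 465\right) = \left(- \frac{1}{-7 - 14} + 455\right) \left(- \frac{1}{118} + 465\right) = \left(- \frac{1}{-21} + 455\right) \frac{54869}{118} = \left(\left(-1\right) \left(- \frac{1}{21}\right) + 455\right) \frac{54869}{118} = \left(\frac{1}{21} + 455\right) \frac{54869}{118} = \frac{9556}{21} \cdot \frac{54869}{118} = \frac{262164082}{1239} \approx 2.1159 \cdot 10^{5}$)
$o \left(1 - 1\right) = \frac{262164082 \left(1 - 1\right)}{1239} = \frac{262164082}{1239} \cdot 0 = 0$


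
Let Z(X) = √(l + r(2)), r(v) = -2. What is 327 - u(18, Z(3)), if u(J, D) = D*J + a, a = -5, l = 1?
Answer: 332 - 18*I ≈ 332.0 - 18.0*I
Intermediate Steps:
Z(X) = I (Z(X) = √(1 - 2) = √(-1) = I)
u(J, D) = -5 + D*J (u(J, D) = D*J - 5 = -5 + D*J)
327 - u(18, Z(3)) = 327 - (-5 + I*18) = 327 - (-5 + 18*I) = 327 + (5 - 18*I) = 332 - 18*I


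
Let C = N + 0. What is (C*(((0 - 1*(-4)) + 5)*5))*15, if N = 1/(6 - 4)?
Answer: 675/2 ≈ 337.50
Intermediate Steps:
N = 1/2 ≈ 0.50000
C = 1/2 (C = 1/2 + 0 = 1/2 ≈ 0.50000)
(C*(((0 - 1*(-4)) + 5)*5))*15 = ((((0 - 1*(-4)) + 5)*5)/2)*15 = ((((0 + 4) + 5)*5)/2)*15 = (((4 + 5)*5)/2)*15 = ((9*5)/2)*15 = ((1/2)*45)*15 = (45/2)*15 = 675/2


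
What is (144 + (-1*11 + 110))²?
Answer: 59049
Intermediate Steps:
(144 + (-1*11 + 110))² = (144 + (-11 + 110))² = (144 + 99)² = 243² = 59049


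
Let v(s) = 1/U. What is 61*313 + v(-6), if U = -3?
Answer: 57278/3 ≈ 19093.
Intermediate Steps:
v(s) = -⅓ (v(s) = 1/(-3) = -⅓)
61*313 + v(-6) = 61*313 - ⅓ = 19093 - ⅓ = 57278/3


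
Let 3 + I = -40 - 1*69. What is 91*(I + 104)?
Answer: -728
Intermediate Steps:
I = -112 (I = -3 + (-40 - 1*69) = -3 + (-40 - 69) = -3 - 109 = -112)
91*(I + 104) = 91*(-112 + 104) = 91*(-8) = -728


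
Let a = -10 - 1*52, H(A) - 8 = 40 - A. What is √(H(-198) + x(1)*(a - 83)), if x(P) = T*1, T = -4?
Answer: √826 ≈ 28.740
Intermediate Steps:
H(A) = 48 - A (H(A) = 8 + (40 - A) = 48 - A)
a = -62 (a = -10 - 52 = -62)
x(P) = -4 (x(P) = -4*1 = -4)
√(H(-198) + x(1)*(a - 83)) = √((48 - 1*(-198)) - 4*(-62 - 83)) = √((48 + 198) - 4*(-145)) = √(246 + 580) = √826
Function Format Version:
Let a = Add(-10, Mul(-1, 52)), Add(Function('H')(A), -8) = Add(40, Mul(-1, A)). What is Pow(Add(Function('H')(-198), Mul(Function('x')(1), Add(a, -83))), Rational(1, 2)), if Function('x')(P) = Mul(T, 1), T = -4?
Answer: Pow(826, Rational(1, 2)) ≈ 28.740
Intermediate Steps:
Function('H')(A) = Add(48, Mul(-1, A)) (Function('H')(A) = Add(8, Add(40, Mul(-1, A))) = Add(48, Mul(-1, A)))
a = -62 (a = Add(-10, -52) = -62)
Function('x')(P) = -4 (Function('x')(P) = Mul(-4, 1) = -4)
Pow(Add(Function('H')(-198), Mul(Function('x')(1), Add(a, -83))), Rational(1, 2)) = Pow(Add(Add(48, Mul(-1, -198)), Mul(-4, Add(-62, -83))), Rational(1, 2)) = Pow(Add(Add(48, 198), Mul(-4, -145)), Rational(1, 2)) = Pow(Add(246, 580), Rational(1, 2)) = Pow(826, Rational(1, 2))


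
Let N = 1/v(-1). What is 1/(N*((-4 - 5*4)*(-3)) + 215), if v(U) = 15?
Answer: 5/1099 ≈ 0.0045496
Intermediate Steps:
N = 1/15 ≈ 0.066667
1/(N*((-4 - 5*4)*(-3)) + 215) = 1/(((-4 - 5*4)*(-3))/15 + 215) = 1/(((-4 - 20)*(-3))/15 + 215) = 1/((-24*(-3))/15 + 215) = 1/((1/15)*72 + 215) = 1/(24/5 + 215) = 1/(1099/5) = 5/1099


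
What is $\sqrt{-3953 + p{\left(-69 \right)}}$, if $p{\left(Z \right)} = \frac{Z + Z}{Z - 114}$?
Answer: $\frac{i \sqrt{14706307}}{61} \approx 62.867 i$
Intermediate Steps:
$p{\left(Z \right)} = \frac{2 Z}{-114 + Z}$
$\sqrt{-3953 + p{\left(-69 \right)}} = \sqrt{-3953 + 2 \left(-69\right) \frac{1}{-114 - 69}} = \sqrt{-3953 + 2 \left(-69\right) \frac{1}{-183}} = \sqrt{-3953 + 2 \left(-69\right) \left(- \frac{1}{183}\right)} = \sqrt{-3953 + \frac{46}{61}} = \sqrt{- \frac{241087}{61}} = \frac{i \sqrt{14706307}}{61}$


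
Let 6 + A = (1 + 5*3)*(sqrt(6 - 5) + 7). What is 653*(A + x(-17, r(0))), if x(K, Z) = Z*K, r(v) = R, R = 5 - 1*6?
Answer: 90767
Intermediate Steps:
R = -1 (R = 5 - 6 = -1)
r(v) = -1
x(K, Z) = K*Z
A = 122 (A = -6 + (1 + 5*3)*(sqrt(6 - 5) + 7) = -6 + (1 + 15)*(sqrt(1) + 7) = -6 + 16*(1 + 7) = -6 + 16*8 = -6 + 128 = 122)
653*(A + x(-17, r(0))) = 653*(122 - 17*(-1)) = 653*(122 + 17) = 653*139 = 90767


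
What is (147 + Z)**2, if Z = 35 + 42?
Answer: 50176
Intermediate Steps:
Z = 77
(147 + Z)**2 = (147 + 77)**2 = 224**2 = 50176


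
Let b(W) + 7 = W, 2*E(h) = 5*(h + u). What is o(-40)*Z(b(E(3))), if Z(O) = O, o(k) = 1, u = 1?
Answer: 3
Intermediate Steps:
E(h) = 5/2 + 5*h/2 (E(h) = (5*(h + 1))/2 = (5*(1 + h))/2 = (5 + 5*h)/2 = 5/2 + 5*h/2)
b(W) = -7 + W
o(-40)*Z(b(E(3))) = 1*(-7 + (5/2 + (5/2)*3)) = 1*(-7 + (5/2 + 15/2)) = 1*(-7 + 10) = 1*3 = 3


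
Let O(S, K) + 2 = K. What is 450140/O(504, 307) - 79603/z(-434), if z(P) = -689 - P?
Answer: 27812923/15555 ≈ 1788.0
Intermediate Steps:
O(S, K) = -2 + K
450140/O(504, 307) - 79603/z(-434) = 450140/(-2 + 307) - 79603/(-689 - 1*(-434)) = 450140/305 - 79603/(-689 + 434) = 450140*(1/305) - 79603/(-255) = 90028/61 - 79603*(-1/255) = 90028/61 + 79603/255 = 27812923/15555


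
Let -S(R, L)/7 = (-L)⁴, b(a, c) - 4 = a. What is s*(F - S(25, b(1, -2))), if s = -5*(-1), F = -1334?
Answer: 15205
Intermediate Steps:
b(a, c) = 4 + a
S(R, L) = -7*L⁴
s = 5
s*(F - S(25, b(1, -2))) = 5*(-1334 - (-7)*(4 + 1)⁴) = 5*(-1334 - (-7)*5⁴) = 5*(-1334 - (-7)*625) = 5*(-1334 - 1*(-4375)) = 5*(-1334 + 4375) = 5*3041 = 15205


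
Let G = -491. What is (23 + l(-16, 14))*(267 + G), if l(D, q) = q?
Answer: -8288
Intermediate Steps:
(23 + l(-16, 14))*(267 + G) = (23 + 14)*(267 - 491) = 37*(-224) = -8288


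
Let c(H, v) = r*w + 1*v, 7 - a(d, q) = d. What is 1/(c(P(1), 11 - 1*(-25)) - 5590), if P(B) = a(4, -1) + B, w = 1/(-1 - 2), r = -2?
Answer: -3/16660 ≈ -0.00018007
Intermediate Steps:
a(d, q) = 7 - d
w = -1/3 (w = 1/(-3) = -1/3 ≈ -0.33333)
P(B) = 3 + B (P(B) = (7 - 1*4) + B = (7 - 4) + B = 3 + B)
c(H, v) = 2/3 + v (c(H, v) = -2*(-1/3) + 1*v = 2/3 + v)
1/(c(P(1), 11 - 1*(-25)) - 5590) = 1/((2/3 + (11 - 1*(-25))) - 5590) = 1/((2/3 + (11 + 25)) - 5590) = 1/((2/3 + 36) - 5590) = 1/(110/3 - 5590) = 1/(-16660/3) = -3/16660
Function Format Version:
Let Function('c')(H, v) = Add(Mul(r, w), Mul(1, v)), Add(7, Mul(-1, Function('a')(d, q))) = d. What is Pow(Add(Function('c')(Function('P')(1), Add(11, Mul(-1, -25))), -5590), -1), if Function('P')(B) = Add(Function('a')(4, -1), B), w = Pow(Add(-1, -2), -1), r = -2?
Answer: Rational(-3, 16660) ≈ -0.00018007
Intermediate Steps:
Function('a')(d, q) = Add(7, Mul(-1, d))
w = Rational(-1, 3) (w = Pow(-3, -1) = Rational(-1, 3) ≈ -0.33333)
Function('P')(B) = Add(3, B) (Function('P')(B) = Add(Add(7, Mul(-1, 4)), B) = Add(Add(7, -4), B) = Add(3, B))
Function('c')(H, v) = Add(Rational(2, 3), v) (Function('c')(H, v) = Add(Mul(-2, Rational(-1, 3)), Mul(1, v)) = Add(Rational(2, 3), v))
Pow(Add(Function('c')(Function('P')(1), Add(11, Mul(-1, -25))), -5590), -1) = Pow(Add(Add(Rational(2, 3), Add(11, Mul(-1, -25))), -5590), -1) = Pow(Add(Add(Rational(2, 3), Add(11, 25)), -5590), -1) = Pow(Add(Add(Rational(2, 3), 36), -5590), -1) = Pow(Add(Rational(110, 3), -5590), -1) = Pow(Rational(-16660, 3), -1) = Rational(-3, 16660)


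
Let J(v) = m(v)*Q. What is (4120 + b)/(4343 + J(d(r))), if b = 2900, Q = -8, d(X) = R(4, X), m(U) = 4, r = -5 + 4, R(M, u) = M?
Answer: 780/479 ≈ 1.6284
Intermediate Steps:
r = -1
d(X) = 4
J(v) = -32 (J(v) = 4*(-8) = -32)
(4120 + b)/(4343 + J(d(r))) = (4120 + 2900)/(4343 - 32) = 7020/4311 = 7020*(1/4311) = 780/479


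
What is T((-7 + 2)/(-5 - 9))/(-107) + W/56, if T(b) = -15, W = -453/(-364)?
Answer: 354231/2181088 ≈ 0.16241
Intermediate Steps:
W = 453/364 (W = -453*(-1/364) = 453/364 ≈ 1.2445)
T((-7 + 2)/(-5 - 9))/(-107) + W/56 = -15/(-107) + (453/364)/56 = -15*(-1/107) + (453/364)*(1/56) = 15/107 + 453/20384 = 354231/2181088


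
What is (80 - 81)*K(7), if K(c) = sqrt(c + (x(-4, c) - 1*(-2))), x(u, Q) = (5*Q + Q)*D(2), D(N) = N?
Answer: -sqrt(93) ≈ -9.6436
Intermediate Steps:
x(u, Q) = 12*Q (x(u, Q) = (5*Q + Q)*2 = (6*Q)*2 = 12*Q)
K(c) = sqrt(2 + 13*c) (K(c) = sqrt(c + (12*c - 1*(-2))) = sqrt(c + (12*c + 2)) = sqrt(c + (2 + 12*c)) = sqrt(2 + 13*c))
(80 - 81)*K(7) = (80 - 81)*sqrt(2 + 13*7) = -sqrt(2 + 91) = -sqrt(93)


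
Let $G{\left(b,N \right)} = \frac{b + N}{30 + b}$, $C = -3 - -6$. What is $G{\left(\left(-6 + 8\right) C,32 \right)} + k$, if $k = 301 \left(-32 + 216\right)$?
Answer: $\frac{996931}{18} \approx 55385.0$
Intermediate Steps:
$C = 3$ ($C = -3 + 6 = 3$)
$G{\left(b,N \right)} = \frac{N + b}{30 + b}$
$k = 55384$ ($k = 301 \cdot 184 = 55384$)
$G{\left(\left(-6 + 8\right) C,32 \right)} + k = \frac{32 + \left(-6 + 8\right) 3}{30 + \left(-6 + 8\right) 3} + 55384 = \frac{32 + 2 \cdot 3}{30 + 2 \cdot 3} + 55384 = \frac{32 + 6}{30 + 6} + 55384 = \frac{1}{36} \cdot 38 + 55384 = \frac{19}{18} + 55384 = \frac{996931}{18}$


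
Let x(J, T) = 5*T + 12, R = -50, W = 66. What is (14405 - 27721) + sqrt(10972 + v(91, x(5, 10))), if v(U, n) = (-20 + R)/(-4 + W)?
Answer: -13316 + sqrt(10543007)/31 ≈ -13211.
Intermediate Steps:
x(J, T) = 12 + 5*T
v(U, n) = -35/31 (v(U, n) = (-20 - 50)/(-4 + 66) = -70/62 = -70*1/62 = -35/31)
(14405 - 27721) + sqrt(10972 + v(91, x(5, 10))) = (14405 - 27721) + sqrt(10972 - 35/31) = -13316 + sqrt(340097/31) = -13316 + sqrt(10543007)/31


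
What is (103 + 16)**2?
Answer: 14161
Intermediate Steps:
(103 + 16)**2 = 119**2 = 14161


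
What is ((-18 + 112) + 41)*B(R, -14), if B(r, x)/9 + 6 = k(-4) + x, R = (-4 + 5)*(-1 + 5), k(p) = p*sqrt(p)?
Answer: -24300 - 9720*I ≈ -24300.0 - 9720.0*I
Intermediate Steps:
k(p) = p**(3/2)
R = 4 (R = 1*4 = 4)
B(r, x) = -54 - 72*I + 9*x (B(r, x) = -54 + 9*((-4)**(3/2) + x) = -54 + 9*(-8*I + x) = -54 + 9*(x - 8*I) = -54 + (-72*I + 9*x) = -54 - 72*I + 9*x)
((-18 + 112) + 41)*B(R, -14) = ((-18 + 112) + 41)*(-54 - 72*I + 9*(-14)) = (94 + 41)*(-54 - 72*I - 126) = 135*(-180 - 72*I) = -24300 - 9720*I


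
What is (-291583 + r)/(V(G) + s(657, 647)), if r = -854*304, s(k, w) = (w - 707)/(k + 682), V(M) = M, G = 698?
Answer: -738055461/934562 ≈ -789.73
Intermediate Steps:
s(k, w) = (-707 + w)/(682 + k)
r = -259616
(-291583 + r)/(V(G) + s(657, 647)) = (-291583 - 259616)/(698 + (-707 + 647)/(682 + 657)) = -551199/(698 - 60/1339) = -551199/934562/1339 = -551199*1339/934562 = -738055461/934562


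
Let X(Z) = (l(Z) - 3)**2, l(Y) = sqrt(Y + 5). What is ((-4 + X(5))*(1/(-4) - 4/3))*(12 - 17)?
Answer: 475/4 - 95*sqrt(10)/2 ≈ -31.458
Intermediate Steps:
l(Y) = sqrt(5 + Y)
X(Z) = (-3 + sqrt(5 + Z))**2 (X(Z) = (sqrt(5 + Z) - 3)**2 = (-3 + sqrt(5 + Z))**2)
((-4 + X(5))*(1/(-4) - 4/3))*(12 - 17) = ((-4 + (-3 + sqrt(5 + 5))**2)*(1/(-4) - 4/3))*(12 - 17) = ((-4 + (-3 + sqrt(10))**2)*(1*(-1/4) - 4*1/3))*(-5) = ((-4 + (-3 + sqrt(10))**2)*(-1/4 - 4/3))*(-5) = ((-4 + (-3 + sqrt(10))**2)*(-19/12))*(-5) = (19/3 - 19*(-3 + sqrt(10))**2/12)*(-5) = -95/3 + 95*(-3 + sqrt(10))**2/12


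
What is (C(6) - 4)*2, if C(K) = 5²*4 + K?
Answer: 204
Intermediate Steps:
C(K) = 100 + K (C(K) = 25*4 + K = 100 + K)
(C(6) - 4)*2 = ((100 + 6) - 4)*2 = (106 - 4)*2 = 102*2 = 204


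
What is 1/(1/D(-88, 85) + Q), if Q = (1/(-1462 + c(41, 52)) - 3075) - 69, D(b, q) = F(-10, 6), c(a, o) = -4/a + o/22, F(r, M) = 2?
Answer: -658340/2069492241 ≈ -0.00031812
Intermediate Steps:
c(a, o) = -4/a + o/22 (c(a, o) = -4/a + o*(1/22) = -4/a + o/22)
D(b, q) = 2
Q = -2069821411/658340 (Q = (1/(-1462 + (-4/41 + (1/22)*52)) - 3075) - 69 = (1/(-1462 + (-4*1/41 + 26/11)) - 3075) - 69 = (1/(-1462 + (-4/41 + 26/11)) - 3075) - 69 = (1/(-1462 + 1022/451) - 3075) - 69 = (1/(-658340/451) - 3075) - 69 = (-451/658340 - 3075) - 69 = -2024395951/658340 - 69 = -2069821411/658340 ≈ -3144.0)
1/(1/D(-88, 85) + Q) = 1/(1/2 - 2069821411/658340) = 1/(½ - 2069821411/658340) = 1/(-2069492241/658340) = -658340/2069492241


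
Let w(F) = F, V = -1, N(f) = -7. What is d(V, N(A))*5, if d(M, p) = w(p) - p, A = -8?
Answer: 0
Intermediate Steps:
d(M, p) = 0 (d(M, p) = p - p = 0)
d(V, N(A))*5 = 0*5 = 0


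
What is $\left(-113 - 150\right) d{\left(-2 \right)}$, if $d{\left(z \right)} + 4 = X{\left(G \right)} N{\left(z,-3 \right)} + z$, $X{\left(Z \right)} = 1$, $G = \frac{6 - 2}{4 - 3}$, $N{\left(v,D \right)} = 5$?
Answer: $263$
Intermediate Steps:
$G = 4$ ($G = \frac{4}{1} = 4 \cdot 1 = 4$)
$d{\left(z \right)} = 1 + z$ ($d{\left(z \right)} = -4 + \left(1 \cdot 5 + z\right) = -4 + \left(5 + z\right) = 1 + z$)
$\left(-113 - 150\right) d{\left(-2 \right)} = \left(-113 - 150\right) \left(1 - 2\right) = \left(-263\right) \left(-1\right) = 263$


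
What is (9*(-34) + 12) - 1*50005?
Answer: -50299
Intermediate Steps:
(9*(-34) + 12) - 1*50005 = (-306 + 12) - 50005 = -294 - 50005 = -50299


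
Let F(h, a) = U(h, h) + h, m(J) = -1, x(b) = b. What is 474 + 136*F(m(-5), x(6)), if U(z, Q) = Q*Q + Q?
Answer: 338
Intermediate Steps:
U(z, Q) = Q + Q² (U(z, Q) = Q² + Q = Q + Q²)
F(h, a) = h + h*(1 + h) (F(h, a) = h*(1 + h) + h = h + h*(1 + h))
474 + 136*F(m(-5), x(6)) = 474 + 136*(-(2 - 1)) = 474 + 136*(-1*1) = 474 + 136*(-1) = 474 - 136 = 338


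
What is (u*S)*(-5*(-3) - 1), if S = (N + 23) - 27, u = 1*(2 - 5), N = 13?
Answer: -378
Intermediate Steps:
u = -3 (u = 1*(-3) = -3)
S = 9 (S = (13 + 23) - 27 = 36 - 27 = 9)
(u*S)*(-5*(-3) - 1) = (-3*9)*(-5*(-3) - 1) = -27*(15 - 1) = -27*14 = -378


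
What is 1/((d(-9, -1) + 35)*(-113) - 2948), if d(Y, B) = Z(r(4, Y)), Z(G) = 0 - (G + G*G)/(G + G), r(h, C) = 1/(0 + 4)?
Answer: -8/54659 ≈ -0.00014636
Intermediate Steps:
r(h, C) = 1/4
Z(G) = -(G + G**2)/(2*G) (Z(G) = 0 - (G + G**2)/(2*G) = -(G + G**2)/(2*G))
d(Y, B) = -5/8 (d(Y, B) = -1/2 - 1/2*1/4 = -1/2 - 1/8 = -5/8)
1/((d(-9, -1) + 35)*(-113) - 2948) = 1/((-5/8 + 35)*(-113) - 2948) = 1/((275/8)*(-113) - 2948) = 1/(-31075/8 - 2948) = 1/(-54659/8) = -8/54659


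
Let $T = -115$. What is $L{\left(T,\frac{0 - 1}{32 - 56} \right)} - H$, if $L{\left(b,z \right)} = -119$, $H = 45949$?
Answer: $-46068$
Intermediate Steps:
$L{\left(T,\frac{0 - 1}{32 - 56} \right)} - H = -119 - 45949 = -46068$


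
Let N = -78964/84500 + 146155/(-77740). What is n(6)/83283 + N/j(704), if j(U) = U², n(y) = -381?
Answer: -44010788849/9608415232000 ≈ -0.0045804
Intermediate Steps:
N = -5470047/1943500 (N = -78964*1/84500 + 146155*(-1/77740) = -19741/21125 - 29231/15548 = -5470047/1943500 ≈ -2.8145)
n(6)/83283 + N/j(704) = -381/83283 - 5470047/(1943500*(704²)) = -381*1/83283 - 5470047/1943500/495616 = -127/27761 - 5470047/1943500*1/495616 = -127/27761 - 45207/7960576000 = -44010788849/9608415232000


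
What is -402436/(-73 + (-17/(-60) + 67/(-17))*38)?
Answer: 205242360/108119 ≈ 1898.3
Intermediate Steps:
-402436/(-73 + (-17/(-60) + 67/(-17))*38) = -402436/(-73 + (-17*(-1/60) + 67*(-1/17))*38) = -402436/(-73 + (17/60 - 67/17)*38) = -402436/(-73 - 3731/1020*38) = -402436/(-73 - 70889/510) = -402436/(-108119/510) = -402436*(-510/108119) = 205242360/108119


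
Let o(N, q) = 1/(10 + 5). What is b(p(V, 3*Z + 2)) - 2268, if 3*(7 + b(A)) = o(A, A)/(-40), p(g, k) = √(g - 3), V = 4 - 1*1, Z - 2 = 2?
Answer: -4095001/1800 ≈ -2275.0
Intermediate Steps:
Z = 4 (Z = 2 + 2 = 4)
V = 3 (V = 4 - 1 = 3)
o(N, q) = 1/15
p(g, k) = √(-3 + g)
b(A) = -12601/1800 (b(A) = -7 + ((1/15)/(-40))/3 = -7 + ((1/15)*(-1/40))/3 = -7 + (⅓)*(-1/600) = -7 - 1/1800 = -12601/1800)
b(p(V, 3*Z + 2)) - 2268 = -12601/1800 - 2268 = -4095001/1800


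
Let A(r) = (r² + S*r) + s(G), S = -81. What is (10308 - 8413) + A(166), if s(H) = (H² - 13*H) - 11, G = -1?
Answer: 16008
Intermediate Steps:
s(H) = -11 + H² - 13*H
A(r) = 3 + r² - 81*r (A(r) = (r² - 81*r) + (-11 + (-1)² - 13*(-1)) = (r² - 81*r) + (-11 + 1 + 13) = (r² - 81*r) + 3 = 3 + r² - 81*r)
(10308 - 8413) + A(166) = (10308 - 8413) + (3 + 166² - 81*166) = 1895 + (3 + 27556 - 13446) = 1895 + 14113 = 16008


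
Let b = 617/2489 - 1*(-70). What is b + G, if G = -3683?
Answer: -8992140/2489 ≈ -3612.8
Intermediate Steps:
b = 174847/2489 (b = 617*(1/2489) + 70 = 617/2489 + 70 = 174847/2489 ≈ 70.248)
b + G = 174847/2489 - 3683 = -8992140/2489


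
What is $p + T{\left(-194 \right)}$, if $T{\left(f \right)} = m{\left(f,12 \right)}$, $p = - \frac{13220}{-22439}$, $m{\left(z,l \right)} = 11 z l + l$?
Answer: $- \frac{574335424}{22439} \approx -25595.0$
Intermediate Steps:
$m{\left(z,l \right)} = l + 11 l z$ ($m{\left(z,l \right)} = 11 l z + l = l + 11 l z$)
$p = \frac{13220}{22439}$ ($p = \left(-13220\right) \left(- \frac{1}{22439}\right) = \frac{13220}{22439} \approx 0.58915$)
$T{\left(f \right)} = 12 + 132 f$ ($T{\left(f \right)} = 12 \left(1 + 11 f\right) = 12 + 132 f$)
$p + T{\left(-194 \right)} = \frac{13220}{22439} + \left(12 + 132 \left(-194\right)\right) = \frac{13220}{22439} + \left(12 - 25608\right) = \frac{13220}{22439} - 25596 = - \frac{574335424}{22439}$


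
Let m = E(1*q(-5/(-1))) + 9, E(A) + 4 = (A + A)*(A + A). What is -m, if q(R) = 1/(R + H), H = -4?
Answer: -9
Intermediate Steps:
q(R) = 1/(-4 + R) (q(R) = 1/(R - 4) = 1/(-4 + R))
E(A) = -4 + 4*A² (E(A) = -4 + (A + A)*(A + A) = -4 + (2*A)*(2*A) = -4 + 4*A²)
m = 9 (m = (-4 + 4*(1/(-4 - 5/(-1)))²) + 9 = (-4 + 4*(1/(-4 - 5*(-1)))²) + 9 = (-4 + 4*(1/(-4 + 5))²) + 9 = (-4 + 4*(1/1)²) + 9 = (-4 + 4*(1*1)²) + 9 = (-4 + 4*1²) + 9 = (-4 + 4*1) + 9 = (-4 + 4) + 9 = 0 + 9 = 9)
-m = -1*9 = -9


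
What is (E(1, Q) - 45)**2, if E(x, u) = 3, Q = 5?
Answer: 1764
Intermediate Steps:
(E(1, Q) - 45)**2 = (3 - 45)**2 = (-42)**2 = 1764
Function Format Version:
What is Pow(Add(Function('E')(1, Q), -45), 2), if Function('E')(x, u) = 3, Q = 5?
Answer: 1764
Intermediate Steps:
Pow(Add(Function('E')(1, Q), -45), 2) = Pow(Add(3, -45), 2) = Pow(-42, 2) = 1764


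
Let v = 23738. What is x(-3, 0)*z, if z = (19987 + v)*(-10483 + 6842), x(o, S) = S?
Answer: 0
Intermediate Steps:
z = -159202725 (z = (19987 + 23738)*(-10483 + 6842) = 43725*(-3641) = -159202725)
x(-3, 0)*z = 0*(-159202725) = 0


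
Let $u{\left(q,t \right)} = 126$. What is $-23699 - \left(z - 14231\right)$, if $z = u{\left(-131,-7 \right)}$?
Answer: $-9594$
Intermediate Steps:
$z = 126$
$-23699 - \left(z - 14231\right) = -23699 - \left(126 - 14231\right) = -23699 - -14105 = -23699 + 14105 = -9594$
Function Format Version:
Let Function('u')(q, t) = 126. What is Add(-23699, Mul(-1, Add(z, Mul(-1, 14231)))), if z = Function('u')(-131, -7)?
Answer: -9594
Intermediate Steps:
z = 126
Add(-23699, Mul(-1, Add(z, Mul(-1, 14231)))) = Add(-23699, Mul(-1, Add(126, Mul(-1, 14231)))) = Add(-23699, Mul(-1, Add(126, -14231))) = Add(-23699, Mul(-1, -14105)) = Add(-23699, 14105) = -9594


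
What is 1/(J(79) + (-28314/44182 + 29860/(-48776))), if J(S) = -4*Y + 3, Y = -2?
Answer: 269377654/2625614421 ≈ 0.10260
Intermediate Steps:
J(S) = 11 (J(S) = -4*(-2) + 3 = 8 + 3 = 11)
1/(J(79) + (-28314/44182 + 29860/(-48776))) = 1/(11 + (-28314/44182 + 29860/(-48776))) = 1/(11 + (-28314*1/44182 + 29860*(-1/48776))) = 1/(11 + (-14157/22091 - 7465/12194)) = 1/(11 - 337539773/269377654) = 1/(2625614421/269377654) = 269377654/2625614421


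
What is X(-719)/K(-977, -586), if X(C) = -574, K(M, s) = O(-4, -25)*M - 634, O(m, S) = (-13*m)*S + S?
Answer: -574/1293891 ≈ -0.00044362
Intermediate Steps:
O(m, S) = S - 13*S*m (O(m, S) = -13*S*m + S = S - 13*S*m)
K(M, s) = -634 - 1325*M (K(M, s) = (-25*(1 - 13*(-4)))*M - 634 = (-25*(1 + 52))*M - 634 = (-25*53)*M - 634 = -1325*M - 634 = -634 - 1325*M)
X(-719)/K(-977, -586) = -574/(-634 - 1325*(-977)) = -574/(-634 + 1294525) = -574/1293891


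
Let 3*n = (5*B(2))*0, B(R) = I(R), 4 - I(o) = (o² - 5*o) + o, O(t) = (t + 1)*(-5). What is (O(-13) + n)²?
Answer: 3600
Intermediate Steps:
O(t) = -5 - 5*t (O(t) = (1 + t)*(-5) = -5 - 5*t)
I(o) = 4 - o² + 4*o (I(o) = 4 - ((o² - 5*o) + o) = 4 - (o² - 4*o) = 4 + (-o² + 4*o) = 4 - o² + 4*o)
B(R) = 4 - R² + 4*R
n = 0 (n = ((5*(4 - 1*2² + 4*2))*0)/3 = ((5*(4 - 1*4 + 8))*0)/3 = ((5*(4 - 4 + 8))*0)/3 = ((5*8)*0)/3 = (40*0)/3 = (⅓)*0 = 0)
(O(-13) + n)² = ((-5 - 5*(-13)) + 0)² = ((-5 + 65) + 0)² = (60 + 0)² = 60² = 3600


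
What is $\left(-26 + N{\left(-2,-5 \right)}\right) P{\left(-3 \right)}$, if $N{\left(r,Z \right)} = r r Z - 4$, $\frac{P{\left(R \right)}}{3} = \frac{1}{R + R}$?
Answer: $25$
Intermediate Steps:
$P{\left(R \right)} = \frac{3}{2 R}$ ($P{\left(R \right)} = \frac{3}{R + R} = \frac{3}{2 R}$)
$N{\left(r,Z \right)} = -4 + Z r^{2}$ ($N{\left(r,Z \right)} = r^{2} Z - 4 = Z r^{2} - 4 = -4 + Z r^{2}$)
$\left(-26 + N{\left(-2,-5 \right)}\right) P{\left(-3 \right)} = \left(-26 - \left(4 + 5 \left(-2\right)^{2}\right)\right) \frac{3}{2 \left(-3\right)} = \left(-26 - 24\right) \frac{3}{2} \left(- \frac{1}{3}\right) = \left(-26 - 24\right) \left(- \frac{1}{2}\right) = \left(-50\right) \left(- \frac{1}{2}\right) = 25$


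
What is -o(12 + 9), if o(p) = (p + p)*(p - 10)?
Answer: -462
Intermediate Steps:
o(p) = 2*p*(-10 + p) (o(p) = (2*p)*(-10 + p) = 2*p*(-10 + p))
-o(12 + 9) = -2*(12 + 9)*(-10 + (12 + 9)) = -2*21*(-10 + 21) = -2*21*11 = -1*462 = -462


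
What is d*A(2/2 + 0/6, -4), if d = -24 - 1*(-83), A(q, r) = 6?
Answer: 354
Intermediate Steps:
d = 59 (d = -24 + 83 = 59)
d*A(2/2 + 0/6, -4) = 59*6 = 354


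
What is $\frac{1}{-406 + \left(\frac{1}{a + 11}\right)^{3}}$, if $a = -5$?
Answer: $- \frac{216}{87695} \approx -0.0024631$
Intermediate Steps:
$\frac{1}{-406 + \left(\frac{1}{a + 11}\right)^{3}} = \frac{1}{-406 + \left(\frac{1}{-5 + 11}\right)^{3}} = \frac{1}{-406 + \left(\frac{1}{6}\right)^{3}} = \frac{1}{-406 + \frac{1}{216}} = \frac{1}{- \frac{87695}{216}} = - \frac{216}{87695}$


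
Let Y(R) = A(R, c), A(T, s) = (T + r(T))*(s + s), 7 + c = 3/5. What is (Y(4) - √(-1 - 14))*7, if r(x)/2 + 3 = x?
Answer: -2688/5 - 7*I*√15 ≈ -537.6 - 27.111*I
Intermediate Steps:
r(x) = -6 + 2*x
c = -32/5 (c = -7 + 3/5 = -7 + 3*(⅕) = -7 + ⅗ = -32/5 ≈ -6.4000)
A(T, s) = 2*s*(-6 + 3*T) (A(T, s) = (T + (-6 + 2*T))*(s + s) = (-6 + 3*T)*(2*s) = 2*s*(-6 + 3*T))
Y(R) = 384/5 - 192*R/5 (Y(R) = 6*(-32/5)*(-2 + R) = 384/5 - 192*R/5)
(Y(4) - √(-1 - 14))*7 = ((384/5 - 192/5*4) - √(-1 - 14))*7 = ((384/5 - 768/5) - √(-15))*7 = (-384/5 - I*√15)*7 = -2688/5 - 7*I*√15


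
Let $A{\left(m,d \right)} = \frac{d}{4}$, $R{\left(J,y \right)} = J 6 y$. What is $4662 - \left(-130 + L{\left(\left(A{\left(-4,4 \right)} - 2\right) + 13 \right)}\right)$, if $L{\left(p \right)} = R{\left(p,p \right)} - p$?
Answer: $3940$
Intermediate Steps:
$R{\left(J,y \right)} = 6 J y$
$A{\left(m,d \right)} = \frac{d}{4}$ ($A{\left(m,d \right)} = d \frac{1}{4} = \frac{d}{4}$)
$L{\left(p \right)} = - p + 6 p^{2}$ ($L{\left(p \right)} = 6 p p - p = 6 p^{2} - p = - p + 6 p^{2}$)
$4662 - \left(-130 + L{\left(\left(A{\left(-4,4 \right)} - 2\right) + 13 \right)}\right) = 4662 - \left(-130 + \left(\left(\frac{1}{4} \cdot 4 - 2\right) + 13\right) \left(-1 + 6 \left(\left(\frac{1}{4} \cdot 4 - 2\right) + 13\right)\right)\right) = 4662 - \left(-130 + \left(\left(1 - 2\right) + 13\right) \left(-1 + 6 \left(\left(1 - 2\right) + 13\right)\right)\right) = 4662 - \left(-130 + \left(-1 + 13\right) \left(-1 + 6 \left(-1 + 13\right)\right)\right) = 4662 - \left(-130 + 12 \left(-1 + 6 \cdot 12\right)\right) = 4662 - \left(-130 + 12 \left(-1 + 72\right)\right) = 4662 - \left(-130 + 12 \cdot 71\right) = 4662 - \left(-130 + 852\right) = 4662 - 722 = 3940$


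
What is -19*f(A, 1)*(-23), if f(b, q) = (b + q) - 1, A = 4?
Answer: 1748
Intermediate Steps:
f(b, q) = -1 + b + q
-19*f(A, 1)*(-23) = -19*(-1 + 4 + 1)*(-23) = -19*4*(-23) = -76*(-23) = 1748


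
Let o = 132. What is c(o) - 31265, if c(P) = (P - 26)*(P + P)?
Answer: -3281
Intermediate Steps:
c(P) = 2*P*(-26 + P) (c(P) = (-26 + P)*(2*P) = 2*P*(-26 + P))
c(o) - 31265 = 2*132*(-26 + 132) - 31265 = 2*132*106 - 31265 = 27984 - 31265 = -3281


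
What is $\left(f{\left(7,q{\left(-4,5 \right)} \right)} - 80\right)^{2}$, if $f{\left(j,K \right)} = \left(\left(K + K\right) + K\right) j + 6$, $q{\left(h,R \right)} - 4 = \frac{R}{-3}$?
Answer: $625$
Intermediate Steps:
$q{\left(h,R \right)} = 4 - \frac{R}{3}$ ($q{\left(h,R \right)} = 4 + \frac{R}{-3} = 4 + R \left(- \frac{1}{3}\right) = 4 - \frac{R}{3}$)
$f{\left(j,K \right)} = 6 + 3 K j$ ($f{\left(j,K \right)} = \left(2 K + K\right) j + 6 = 3 K j + 6 = 6 + 3 K j$)
$\left(f{\left(7,q{\left(-4,5 \right)} \right)} - 80\right)^{2} = \left(\left(6 + 3 \left(4 - \frac{5}{3}\right) 7\right) - 80\right)^{2} = \left(\left(6 + 3 \cdot \frac{7}{3} \cdot 7\right) - 80\right)^{2} = \left(\left(6 + 49\right) - 80\right)^{2} = \left(55 - 80\right)^{2} = \left(-25\right)^{2} = 625$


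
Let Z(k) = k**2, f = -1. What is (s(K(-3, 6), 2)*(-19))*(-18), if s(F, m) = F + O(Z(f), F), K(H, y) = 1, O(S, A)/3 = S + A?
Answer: 2394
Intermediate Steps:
O(S, A) = 3*A + 3*S (O(S, A) = 3*(S + A) = 3*(A + S) = 3*A + 3*S)
s(F, m) = 3 + 4*F (s(F, m) = F + (3*F + 3*(-1)**2) = F + (3*F + 3*1) = F + (3*F + 3) = F + (3 + 3*F) = 3 + 4*F)
(s(K(-3, 6), 2)*(-19))*(-18) = ((3 + 4*1)*(-19))*(-18) = ((3 + 4)*(-19))*(-18) = (7*(-19))*(-18) = -133*(-18) = 2394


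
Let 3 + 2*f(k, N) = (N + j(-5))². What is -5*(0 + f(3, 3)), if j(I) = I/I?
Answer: -65/2 ≈ -32.500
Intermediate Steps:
j(I) = 1
f(k, N) = -3/2 + (1 + N)²/2 (f(k, N) = -3/2 + (N + 1)²/2 = -3/2 + (1 + N)²/2)
-5*(0 + f(3, 3)) = -5*(0 + (-3/2 + (1 + 3)²/2)) = -5*(0 + (-3/2 + (½)*4²)) = -5*(0 + (-3/2 + (½)*16)) = -5*(0 + (-3/2 + 8)) = -5*(0 + 13/2) = -5*13/2 = -65/2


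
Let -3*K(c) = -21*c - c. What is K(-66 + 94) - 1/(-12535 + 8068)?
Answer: 917225/4467 ≈ 205.33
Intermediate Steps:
K(c) = 22*c/3 (K(c) = -(-21*c - c)/3 = -(-22)*c/3 = 22*c/3)
K(-66 + 94) - 1/(-12535 + 8068) = 22*(-66 + 94)/3 - 1/(-12535 + 8068) = (22/3)*28 - 1/(-4467) = 616/3 - 1*(-1/4467) = 616/3 + 1/4467 = 917225/4467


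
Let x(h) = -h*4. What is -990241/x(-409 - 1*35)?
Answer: -990241/1776 ≈ -557.57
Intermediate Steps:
x(h) = -4*h
-990241/x(-409 - 1*35) = -990241*(-1/(4*(-409 - 1*35))) = -990241*(-1/(4*(-409 - 35))) = -990241/((-4*(-444))) = -990241/1776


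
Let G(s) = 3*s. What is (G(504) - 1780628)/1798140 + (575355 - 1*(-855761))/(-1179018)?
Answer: -194623196347/88334976105 ≈ -2.2032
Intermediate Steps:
(G(504) - 1780628)/1798140 + (575355 - 1*(-855761))/(-1179018) = (3*504 - 1780628)/1798140 + (575355 - 1*(-855761))/(-1179018) = (1512 - 1780628)*(1/1798140) + (575355 + 855761)*(-1/1179018) = -1779116*1/1798140 + 1431116*(-1/1179018) = -444779/449535 - 715558/589509 = -194623196347/88334976105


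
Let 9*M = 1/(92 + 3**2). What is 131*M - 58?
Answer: -52591/909 ≈ -57.856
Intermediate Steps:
M = 1/909 (M = 1/(9*(92 + 3**2)) = 1/(9*(92 + 9)) = (1/9)/101 = (1/9)*(1/101) = 1/909 ≈ 0.0011001)
131*M - 58 = 131*(1/909) - 58 = 131/909 - 58 = -52591/909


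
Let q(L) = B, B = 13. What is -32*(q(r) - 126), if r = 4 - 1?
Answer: 3616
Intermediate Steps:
r = 3
q(L) = 13
-32*(q(r) - 126) = -32*(13 - 126) = -32*(-113) = 3616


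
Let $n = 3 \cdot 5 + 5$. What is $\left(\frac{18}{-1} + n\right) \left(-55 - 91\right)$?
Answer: $-292$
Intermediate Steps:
$n = 20$ ($n = 15 + 5 = 20$)
$\left(\frac{18}{-1} + n\right) \left(-55 - 91\right) = \left(\frac{18}{-1} + 20\right) \left(-55 - 91\right) = \left(18 \left(-1\right) + 20\right) \left(-146\right) = \left(-18 + 20\right) \left(-146\right) = 2 \left(-146\right) = -292$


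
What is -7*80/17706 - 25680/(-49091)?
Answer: 213599560/434602623 ≈ 0.49148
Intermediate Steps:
-7*80/17706 - 25680/(-49091) = -560*1/17706 - 25680*(-1/49091) = -280/8853 + 25680/49091 = 213599560/434602623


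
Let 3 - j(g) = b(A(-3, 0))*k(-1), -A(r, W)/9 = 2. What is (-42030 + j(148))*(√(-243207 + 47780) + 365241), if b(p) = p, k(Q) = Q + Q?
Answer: -15363132183 - 42063*I*√195427 ≈ -1.5363e+10 - 1.8595e+7*I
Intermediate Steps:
A(r, W) = -18 (A(r, W) = -9*2 = -18)
k(Q) = 2*Q
j(g) = -33 (j(g) = 3 - (-18)*2*(-1) = 3 - (-18)*(-2) = 3 - 1*36 = 3 - 36 = -33)
(-42030 + j(148))*(√(-243207 + 47780) + 365241) = (-42030 - 33)*(√(-243207 + 47780) + 365241) = -42063*(√(-195427) + 365241) = -42063*(I*√195427 + 365241) = -42063*(365241 + I*√195427) = -15363132183 - 42063*I*√195427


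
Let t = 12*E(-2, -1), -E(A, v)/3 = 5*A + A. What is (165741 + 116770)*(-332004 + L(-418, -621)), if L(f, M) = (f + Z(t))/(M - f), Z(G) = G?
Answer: -2720049244298/29 ≈ -9.3795e+10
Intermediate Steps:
E(A, v) = -18*A (E(A, v) = -3*(5*A + A) = -18*A)
t = 432 (t = 12*(-18*(-2)) = 12*36 = 432)
L(f, M) = (432 + f)/(M - f) (L(f, M) = (f + 432)/(M - f) = (432 + f)/(M - f))
(165741 + 116770)*(-332004 + L(-418, -621)) = (165741 + 116770)*(-332004 + (432 - 418)/(-621 - 1*(-418))) = 282511*(-332004 + 14/(-621 + 418)) = 282511*(-332004 + 14/(-203)) = 282511*(-332004 - 1/203*14) = 282511*(-332004 - 2/29) = 282511*(-9628118/29) = -2720049244298/29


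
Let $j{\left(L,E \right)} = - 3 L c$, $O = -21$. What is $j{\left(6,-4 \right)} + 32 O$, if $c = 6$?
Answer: $-780$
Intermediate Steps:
$j{\left(L,E \right)} = - 18 L$ ($j{\left(L,E \right)} = - 3 L 6 = - 18 L$)
$j{\left(6,-4 \right)} + 32 O = \left(-18\right) 6 + 32 \left(-21\right) = -108 - 672 = -780$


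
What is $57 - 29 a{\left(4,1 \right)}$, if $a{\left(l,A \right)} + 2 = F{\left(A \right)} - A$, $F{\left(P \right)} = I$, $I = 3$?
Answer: $57$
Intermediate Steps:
$F{\left(P \right)} = 3$
$a{\left(l,A \right)} = 1 - A$ ($a{\left(l,A \right)} = -2 - \left(-3 + A\right) = 1 - A$)
$57 - 29 a{\left(4,1 \right)} = 57 - 29 \left(1 - 1\right) = 57 - 0 = 57 + 0 = 57$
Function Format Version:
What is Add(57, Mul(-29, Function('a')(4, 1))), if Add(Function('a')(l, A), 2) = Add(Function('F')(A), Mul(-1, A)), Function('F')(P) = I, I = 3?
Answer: 57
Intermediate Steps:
Function('F')(P) = 3
Function('a')(l, A) = Add(1, Mul(-1, A)) (Function('a')(l, A) = Add(-2, Add(3, Mul(-1, A))) = Add(1, Mul(-1, A)))
Add(57, Mul(-29, Function('a')(4, 1))) = Add(57, Mul(-29, Add(1, Mul(-1, 1)))) = Add(57, Mul(-29, Add(1, -1))) = Add(57, Mul(-29, 0)) = Add(57, 0) = 57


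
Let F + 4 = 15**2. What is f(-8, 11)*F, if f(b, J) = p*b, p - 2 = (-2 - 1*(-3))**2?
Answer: -5304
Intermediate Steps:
p = 3 (p = 2 + (-2 - 1*(-3))**2 = 2 + (-2 + 3)**2 = 2 + 1**2 = 2 + 1 = 3)
f(b, J) = 3*b
F = 221 (F = -4 + 15**2 = -4 + 225 = 221)
f(-8, 11)*F = (3*(-8))*221 = -24*221 = -5304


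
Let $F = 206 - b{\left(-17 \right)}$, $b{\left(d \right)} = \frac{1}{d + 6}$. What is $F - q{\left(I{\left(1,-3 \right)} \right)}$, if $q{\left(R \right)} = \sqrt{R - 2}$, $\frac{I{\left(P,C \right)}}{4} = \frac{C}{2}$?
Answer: $\frac{2267}{11} - 2 i \sqrt{2} \approx 206.09 - 2.8284 i$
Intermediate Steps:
$I{\left(P,C \right)} = 2 C$ ($I{\left(P,C \right)} = 4 \frac{C}{2} = 2 C$)
$q{\left(R \right)} = \sqrt{-2 + R}$
$b{\left(d \right)} = \frac{1}{6 + d}$
$F = \frac{2267}{11}$ ($F = 206 - \frac{1}{6 - 17} = 206 - \frac{1}{-11} = 206 - - \frac{1}{11} = 206 + \frac{1}{11} = \frac{2267}{11} \approx 206.09$)
$F - q{\left(I{\left(1,-3 \right)} \right)} = \frac{2267}{11} - \sqrt{-2 + 2 \left(-3\right)} = \frac{2267}{11} - \sqrt{-2 - 6} = \frac{2267}{11} - \sqrt{-8} = \frac{2267}{11} - 2 i \sqrt{2}$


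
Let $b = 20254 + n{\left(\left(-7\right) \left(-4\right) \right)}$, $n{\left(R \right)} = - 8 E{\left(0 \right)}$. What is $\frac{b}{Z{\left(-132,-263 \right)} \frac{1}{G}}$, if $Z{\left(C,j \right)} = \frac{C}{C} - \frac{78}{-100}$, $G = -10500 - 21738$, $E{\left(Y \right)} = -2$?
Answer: $- \frac{32673213000}{89} \approx -3.6711 \cdot 10^{8}$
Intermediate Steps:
$n{\left(R \right)} = 16$ ($n{\left(R \right)} = \left(-8\right) \left(-2\right) = 16$)
$G = -32238$
$Z{\left(C,j \right)} = \frac{89}{50}$ ($Z{\left(C,j \right)} = 1 - - \frac{39}{50} = 1 + \frac{39}{50} = \frac{89}{50}$)
$b = 20270$ ($b = 20254 + 16 = 20270$)
$\frac{b}{Z{\left(-132,-263 \right)} \frac{1}{G}} = \frac{20270}{\frac{89}{50} \frac{1}{-32238}} = \frac{20270}{\frac{89}{50} \left(- \frac{1}{32238}\right)} = \frac{20270}{- \frac{89}{1611900}} = 20270 \left(- \frac{1611900}{89}\right) = - \frac{32673213000}{89}$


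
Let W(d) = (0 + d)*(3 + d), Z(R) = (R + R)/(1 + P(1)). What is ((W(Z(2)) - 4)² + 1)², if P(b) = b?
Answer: 1369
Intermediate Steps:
Z(R) = R (Z(R) = (R + R)/(1 + 1) = (2*R)/2 = (2*R)*(½) = R)
W(d) = d*(3 + d)
((W(Z(2)) - 4)² + 1)² = ((2*(3 + 2) - 4)² + 1)² = ((2*5 - 4)² + 1)² = ((10 - 4)² + 1)² = (6² + 1)² = (36 + 1)² = 37² = 1369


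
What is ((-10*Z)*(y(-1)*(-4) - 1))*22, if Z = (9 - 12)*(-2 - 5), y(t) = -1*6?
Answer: -106260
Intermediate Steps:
y(t) = -6
Z = 21 (Z = -3*(-7) = 21)
((-10*Z)*(y(-1)*(-4) - 1))*22 = ((-10*21)*(-6*(-4) - 1))*22 = -210*(24 - 1)*22 = -210*23*22 = -4830*22 = -106260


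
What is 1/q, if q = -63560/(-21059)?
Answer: 21059/63560 ≈ 0.33132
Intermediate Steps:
q = 63560/21059 (q = -63560*(-1/21059) = 63560/21059 ≈ 3.0182)
1/q = 1/(63560/21059) = 21059/63560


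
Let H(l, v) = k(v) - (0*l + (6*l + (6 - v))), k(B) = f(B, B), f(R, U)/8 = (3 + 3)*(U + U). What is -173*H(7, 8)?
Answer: -125944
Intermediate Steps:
f(R, U) = 96*U (f(R, U) = 8*((3 + 3)*(U + U)) = 8*(6*(2*U)) = 8*(12*U) = 96*U)
k(B) = 96*B
H(l, v) = -6 - 6*l + 97*v (H(l, v) = 96*v - (0*l + (6*l + (6 - v))) = 96*v - (0 + (6 - v + 6*l)) = 96*v - (6 - v + 6*l) = 96*v + (-6 + v - 6*l) = -6 - 6*l + 97*v)
-173*H(7, 8) = -173*(-6 - 6*7 + 97*8) = -173*(-6 - 42 + 776) = -173*728 = -125944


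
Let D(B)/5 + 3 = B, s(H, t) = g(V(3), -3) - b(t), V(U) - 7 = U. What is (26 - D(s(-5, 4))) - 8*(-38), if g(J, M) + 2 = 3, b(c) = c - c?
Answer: 340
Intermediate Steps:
b(c) = 0
V(U) = 7 + U
g(J, M) = 1 (g(J, M) = -2 + 3 = 1)
s(H, t) = 1 (s(H, t) = 1 - 1*0 = 1 + 0 = 1)
D(B) = -15 + 5*B
(26 - D(s(-5, 4))) - 8*(-38) = (26 - (-15 + 5*1)) - 8*(-38) = (26 - (-15 + 5)) + 304 = (26 - 1*(-10)) + 304 = (26 + 10) + 304 = 36 + 304 = 340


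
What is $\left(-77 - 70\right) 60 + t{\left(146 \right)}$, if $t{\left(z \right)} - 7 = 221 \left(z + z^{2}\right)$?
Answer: $4734289$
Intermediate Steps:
$t{\left(z \right)} = 7 + 221 z + 221 z^{2}$ ($t{\left(z \right)} = 7 + 221 \left(z + z^{2}\right) = 7 + \left(221 z + 221 z^{2}\right) = 7 + 221 z + 221 z^{2}$)
$\left(-77 - 70\right) 60 + t{\left(146 \right)} = \left(-77 - 70\right) 60 + \left(7 + 221 \cdot 146 + 221 \cdot 146^{2}\right) = \left(-147\right) 60 + \left(7 + 32266 + 221 \cdot 21316\right) = -8820 + \left(7 + 32266 + 4710836\right) = -8820 + 4743109 = 4734289$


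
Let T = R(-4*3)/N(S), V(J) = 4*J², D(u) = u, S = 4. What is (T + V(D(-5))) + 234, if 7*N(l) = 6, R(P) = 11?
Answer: 2081/6 ≈ 346.83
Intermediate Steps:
N(l) = 6/7 (N(l) = (⅐)*6 = 6/7)
T = 77/6 (T = 11/(6/7) = 11*(7/6) = 77/6 ≈ 12.833)
(T + V(D(-5))) + 234 = (77/6 + 4*(-5)²) + 234 = (77/6 + 4*25) + 234 = (77/6 + 100) + 234 = 677/6 + 234 = 2081/6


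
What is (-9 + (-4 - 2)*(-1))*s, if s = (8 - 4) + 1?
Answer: -15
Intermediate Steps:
s = 5 (s = 4 + 1 = 5)
(-9 + (-4 - 2)*(-1))*s = (-9 + (-4 - 2)*(-1))*5 = (-9 - 6*(-1))*5 = (-9 + 6)*5 = -3*5 = -15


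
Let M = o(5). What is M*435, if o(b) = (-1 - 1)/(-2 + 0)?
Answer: 435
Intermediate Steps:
o(b) = 1 (o(b) = -2/(-2) = -2*(-1/2) = 1)
M = 1
M*435 = 1*435 = 435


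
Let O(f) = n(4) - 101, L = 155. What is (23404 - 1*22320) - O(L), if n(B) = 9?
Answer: 1176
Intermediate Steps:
O(f) = -92 (O(f) = 9 - 101 = -92)
(23404 - 1*22320) - O(L) = (23404 - 1*22320) - 1*(-92) = (23404 - 22320) + 92 = 1084 + 92 = 1176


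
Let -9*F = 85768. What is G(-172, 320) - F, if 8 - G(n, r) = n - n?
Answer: 85840/9 ≈ 9537.8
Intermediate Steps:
F = -85768/9 (F = -1/9*85768 = -85768/9 ≈ -9529.8)
G(n, r) = 8 (G(n, r) = 8 - (n - n) = 8 - 1*0 = 8 + 0 = 8)
G(-172, 320) - F = 8 - 1*(-85768/9) = 8 + 85768/9 = 85840/9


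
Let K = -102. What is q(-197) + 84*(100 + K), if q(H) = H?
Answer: -365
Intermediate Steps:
q(-197) + 84*(100 + K) = -197 + 84*(100 - 102) = -197 + 84*(-2) = -197 - 168 = -365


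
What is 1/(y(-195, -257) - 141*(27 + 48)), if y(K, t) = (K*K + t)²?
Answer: 1/1426411249 ≈ 7.0106e-10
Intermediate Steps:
y(K, t) = (t + K²)² (y(K, t) = (K² + t)² = (t + K²)²)
1/(y(-195, -257) - 141*(27 + 48)) = 1/((-257 + (-195)²)² - 141*(27 + 48)) = 1/((-257 + 38025)² - 141*75) = 1/(37768² - 10575) = 1/(1426421824 - 10575) = 1/1426411249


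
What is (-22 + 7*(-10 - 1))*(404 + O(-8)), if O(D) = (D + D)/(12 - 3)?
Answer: -39820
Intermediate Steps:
O(D) = 2*D/9 (O(D) = (2*D)/9 = (2*D)*(⅑) = 2*D/9)
(-22 + 7*(-10 - 1))*(404 + O(-8)) = (-22 + 7*(-10 - 1))*(404 + (2/9)*(-8)) = (-22 + 7*(-11))*(404 - 16/9) = (-22 - 77)*(3620/9) = -99*3620/9 = -39820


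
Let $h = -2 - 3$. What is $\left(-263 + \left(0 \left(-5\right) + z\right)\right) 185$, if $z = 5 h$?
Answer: $-53280$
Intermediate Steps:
$h = -5$
$z = -25$ ($z = 5 \left(-5\right) = -25$)
$\left(-263 + \left(0 \left(-5\right) + z\right)\right) 185 = \left(-263 + \left(0 \left(-5\right) - 25\right)\right) 185 = \left(-263 + \left(0 - 25\right)\right) 185 = \left(-263 - 25\right) 185 = \left(-288\right) 185 = -53280$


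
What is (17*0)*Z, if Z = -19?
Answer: 0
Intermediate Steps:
(17*0)*Z = (17*0)*(-19) = 0*(-19) = 0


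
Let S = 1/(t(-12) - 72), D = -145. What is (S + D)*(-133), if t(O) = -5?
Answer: 212154/11 ≈ 19287.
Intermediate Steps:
S = -1/77 (S = 1/(-5 - 72) = 1/(-77) = -1/77 ≈ -0.012987)
(S + D)*(-133) = (-1/77 - 145)*(-133) = -11166/77*(-133) = 212154/11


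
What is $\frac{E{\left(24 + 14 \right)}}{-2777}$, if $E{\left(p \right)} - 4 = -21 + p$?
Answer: $- \frac{21}{2777} \approx -0.0075621$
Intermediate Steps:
$E{\left(p \right)} = -17 + p$ ($E{\left(p \right)} = 4 + \left(-21 + p\right) = -17 + p$)
$\frac{E{\left(24 + 14 \right)}}{-2777} = \frac{-17 + \left(24 + 14\right)}{-2777} = \left(-17 + 38\right) \left(- \frac{1}{2777}\right) = 21 \left(- \frac{1}{2777}\right) = - \frac{21}{2777}$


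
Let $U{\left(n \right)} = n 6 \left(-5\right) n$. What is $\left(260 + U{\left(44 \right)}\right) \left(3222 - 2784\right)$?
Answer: $-25325160$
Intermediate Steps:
$U{\left(n \right)} = - 30 n^{2}$ ($U{\left(n \right)} = 6 n \left(-5\right) n = - 30 n n = - 30 n^{2}$)
$\left(260 + U{\left(44 \right)}\right) \left(3222 - 2784\right) = \left(260 - 30 \cdot 44^{2}\right) \left(3222 - 2784\right) = \left(260 - 58080\right) 438 = \left(-57820\right) 438 = -25325160$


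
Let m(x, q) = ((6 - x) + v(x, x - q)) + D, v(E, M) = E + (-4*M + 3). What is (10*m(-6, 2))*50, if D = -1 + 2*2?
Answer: 22000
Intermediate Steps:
v(E, M) = 3 + E - 4*M (v(E, M) = E + (3 - 4*M) = 3 + E - 4*M)
D = 3 (D = -1 + 4 = 3)
m(x, q) = 12 - 4*x + 4*q (m(x, q) = ((6 - x) + (3 + x - 4*(x - q))) + 3 = ((6 - x) + (3 + x + (-4*x + 4*q))) + 3 = ((6 - x) + (3 - 3*x + 4*q)) + 3 = (9 - 4*x + 4*q) + 3 = 12 - 4*x + 4*q)
(10*m(-6, 2))*50 = (10*(12 - 4*(-6) + 4*2))*50 = (10*(12 + 24 + 8))*50 = (10*44)*50 = 440*50 = 22000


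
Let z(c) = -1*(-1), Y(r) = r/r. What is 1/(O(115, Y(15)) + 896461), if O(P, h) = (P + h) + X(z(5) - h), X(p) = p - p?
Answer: 1/896577 ≈ 1.1154e-6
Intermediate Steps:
Y(r) = 1
z(c) = 1
X(p) = 0
O(P, h) = P + h (O(P, h) = (P + h) + 0 = P + h)
1/(O(115, Y(15)) + 896461) = 1/((115 + 1) + 896461) = 1/(116 + 896461) = 1/896577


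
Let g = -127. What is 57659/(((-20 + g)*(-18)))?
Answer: 8237/378 ≈ 21.791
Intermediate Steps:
57659/(((-20 + g)*(-18))) = 57659/(((-20 - 127)*(-18))) = 57659/((-147*(-18))) = 57659/2646 = 57659*(1/2646) = 8237/378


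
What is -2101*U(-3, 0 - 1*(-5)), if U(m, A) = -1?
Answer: 2101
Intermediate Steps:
-2101*U(-3, 0 - 1*(-5)) = -2101*(-1) = -191*(-11) = 2101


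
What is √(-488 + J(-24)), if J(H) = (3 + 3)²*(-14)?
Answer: 4*I*√62 ≈ 31.496*I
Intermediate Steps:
J(H) = -504 (J(H) = 6²*(-14) = 36*(-14) = -504)
√(-488 + J(-24)) = √(-488 - 504) = √(-992) = 4*I*√62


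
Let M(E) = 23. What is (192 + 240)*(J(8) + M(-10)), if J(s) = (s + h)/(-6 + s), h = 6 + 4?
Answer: 13824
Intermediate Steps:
h = 10
J(s) = (10 + s)/(-6 + s) (J(s) = (s + 10)/(-6 + s) = (10 + s)/(-6 + s))
(192 + 240)*(J(8) + M(-10)) = (192 + 240)*((10 + 8)/(-6 + 8) + 23) = 432*(18/2 + 23) = 432*((½)*18 + 23) = 432*(9 + 23) = 432*32 = 13824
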